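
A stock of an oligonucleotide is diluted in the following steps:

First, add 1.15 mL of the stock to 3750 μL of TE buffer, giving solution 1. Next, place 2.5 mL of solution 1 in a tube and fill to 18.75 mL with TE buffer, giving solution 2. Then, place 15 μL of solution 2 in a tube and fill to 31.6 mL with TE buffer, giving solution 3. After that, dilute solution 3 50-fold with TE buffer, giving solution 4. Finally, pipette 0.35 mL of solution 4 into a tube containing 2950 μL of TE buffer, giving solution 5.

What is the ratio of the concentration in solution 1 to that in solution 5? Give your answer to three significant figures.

Step 1: 1.15 mL + 3750 μL = 4.9 mL total → factor 4.9/1.15 = 4.2609
Step 2: 2.5 mL brought to 18.75 mL → factor 18.75/2.5 = 7.5
Step 3: 15 μL brought to 31.6 mL → factor 31600/15 = 2106.7
Step 4: 50-fold → factor 50
Step 5: 0.35 mL + 2950 μL = 3.3 mL total → factor 3.3/0.35 = 9.4286
Dilution factor to solution 1 = 4.2609; to solution 5 = 3.1737 × 10^7
[solution 1]/[solution 5] = (factor to solution 5)/(factor to solution 1) = 3.1737 × 10^7/4.2609 = 7.45 × 10^6

7.45 × 10^6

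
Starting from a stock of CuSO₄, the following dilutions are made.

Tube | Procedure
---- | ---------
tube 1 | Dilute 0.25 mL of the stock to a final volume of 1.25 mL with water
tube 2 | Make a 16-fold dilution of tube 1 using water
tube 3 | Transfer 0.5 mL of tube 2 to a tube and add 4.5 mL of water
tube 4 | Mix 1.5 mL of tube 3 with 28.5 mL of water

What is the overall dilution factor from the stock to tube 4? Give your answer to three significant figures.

1.60 × 10^4

Step 1: 0.25 mL brought to 1.25 mL → factor 1.25/0.25 = 5
Step 2: 16-fold → factor 16
Step 3: 0.5 mL + 4.5 mL = 5 mL total → factor 5/0.5 = 10
Step 4: 1.5 mL + 28.5 mL = 30 mL total → factor 30/1.5 = 20
Overall dilution factor = 5 × 16 × 10 × 20 = 16000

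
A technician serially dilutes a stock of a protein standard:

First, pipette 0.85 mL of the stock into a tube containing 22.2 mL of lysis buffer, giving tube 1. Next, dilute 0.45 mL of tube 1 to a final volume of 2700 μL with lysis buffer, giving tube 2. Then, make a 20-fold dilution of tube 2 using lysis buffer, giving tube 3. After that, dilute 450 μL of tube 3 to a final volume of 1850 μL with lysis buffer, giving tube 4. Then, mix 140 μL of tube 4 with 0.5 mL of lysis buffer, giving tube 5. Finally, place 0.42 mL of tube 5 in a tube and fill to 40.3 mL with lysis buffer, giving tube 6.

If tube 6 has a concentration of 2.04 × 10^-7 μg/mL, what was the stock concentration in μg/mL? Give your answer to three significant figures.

1.20 μg/mL

Step 1: 0.85 mL + 22.2 mL = 23.05 mL total → factor 23.05/0.85 = 27.118
Step 2: 0.45 mL brought to 2700 μL → factor 2.7/0.45 = 6
Step 3: 20-fold → factor 20
Step 4: 450 μL brought to 1850 μL → factor 1850/450 = 4.1111
Step 5: 140 μL + 0.5 mL = 640 μL total → factor 640/140 = 4.5714
Step 6: 0.42 mL brought to 40.3 mL → factor 40.3/0.42 = 95.952
Overall dilution factor = 27.118 × 6 × 20 × 4.1111 × 4.5714 × 95.952 = 5.8681 × 10^6
Stock = 2.04 × 10^-7 μg/mL × 5.8681 × 10^6 = 1.20 μg/mL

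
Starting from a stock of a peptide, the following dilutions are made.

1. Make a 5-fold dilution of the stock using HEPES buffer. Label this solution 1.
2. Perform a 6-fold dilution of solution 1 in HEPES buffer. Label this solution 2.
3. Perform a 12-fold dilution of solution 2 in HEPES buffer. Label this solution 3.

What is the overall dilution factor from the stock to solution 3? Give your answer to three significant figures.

360

Step 1: 5-fold → factor 5
Step 2: 6-fold → factor 6
Step 3: 12-fold → factor 12
Overall dilution factor = 5 × 6 × 12 = 360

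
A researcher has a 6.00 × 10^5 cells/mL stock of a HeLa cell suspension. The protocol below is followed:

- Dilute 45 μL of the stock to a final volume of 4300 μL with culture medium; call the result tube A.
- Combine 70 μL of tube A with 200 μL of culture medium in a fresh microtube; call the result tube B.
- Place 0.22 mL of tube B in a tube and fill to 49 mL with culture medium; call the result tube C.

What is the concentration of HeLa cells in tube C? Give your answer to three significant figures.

Step 1: 45 μL brought to 4300 μL → factor 4300/45 = 95.556
Step 2: 70 μL + 200 μL = 270 μL total → factor 270/70 = 3.8571
Step 3: 0.22 mL brought to 49 mL → factor 49/0.22 = 222.73
Overall dilution factor = 95.556 × 3.8571 × 222.73 = 82091
Final = 6.00 × 10^5 cells/mL / 82091 = 7.31 cells/mL

7.31 cells/mL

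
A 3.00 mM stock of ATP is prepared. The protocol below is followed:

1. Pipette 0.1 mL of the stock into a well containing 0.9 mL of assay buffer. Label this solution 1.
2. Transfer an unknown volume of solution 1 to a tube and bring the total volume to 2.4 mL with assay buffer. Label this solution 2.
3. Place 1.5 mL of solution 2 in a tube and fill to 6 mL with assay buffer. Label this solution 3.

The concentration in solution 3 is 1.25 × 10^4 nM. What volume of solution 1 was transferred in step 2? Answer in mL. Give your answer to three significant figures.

0.400 mL

Step 1: 0.1 mL + 0.9 mL = 1 mL total → factor 1/0.1 = 10
Step 2: v brought to 2.4 mL → factor = 2.4 mL/v
Step 3: 1.5 mL brought to 6 mL → factor 6/1.5 = 4
Product of known-step factors = 40
Overall factor = 3.00 mM / (1.25 × 10^4 nM) = 240
Step-2 factor = 240 / 40 = 6
v = 2.4 mL / 6 = 0.400 mL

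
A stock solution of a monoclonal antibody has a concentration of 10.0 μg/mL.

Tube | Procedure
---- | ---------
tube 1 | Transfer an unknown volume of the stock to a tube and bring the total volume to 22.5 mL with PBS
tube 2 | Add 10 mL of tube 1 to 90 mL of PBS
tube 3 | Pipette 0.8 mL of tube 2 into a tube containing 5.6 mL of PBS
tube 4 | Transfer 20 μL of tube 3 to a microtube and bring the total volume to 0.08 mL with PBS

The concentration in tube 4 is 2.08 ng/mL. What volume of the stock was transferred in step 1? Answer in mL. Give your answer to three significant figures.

1.50 mL

Step 1: v brought to 22.5 mL → factor = 22.5 mL/v
Step 2: 10 mL + 90 mL = 100 mL total → factor 100/10 = 10
Step 3: 0.8 mL + 5.6 mL = 6.4 mL total → factor 6.4/0.8 = 8
Step 4: 20 μL brought to 0.08 mL → factor 80/20 = 4
Product of known-step factors = 320
Overall factor = 10.0 μg/mL / (2.08 ng/mL) = 4807.7
Step-1 factor = 4807.7 / 320 = 15.024
v = 22.5 mL / 15.024 = 1.50 mL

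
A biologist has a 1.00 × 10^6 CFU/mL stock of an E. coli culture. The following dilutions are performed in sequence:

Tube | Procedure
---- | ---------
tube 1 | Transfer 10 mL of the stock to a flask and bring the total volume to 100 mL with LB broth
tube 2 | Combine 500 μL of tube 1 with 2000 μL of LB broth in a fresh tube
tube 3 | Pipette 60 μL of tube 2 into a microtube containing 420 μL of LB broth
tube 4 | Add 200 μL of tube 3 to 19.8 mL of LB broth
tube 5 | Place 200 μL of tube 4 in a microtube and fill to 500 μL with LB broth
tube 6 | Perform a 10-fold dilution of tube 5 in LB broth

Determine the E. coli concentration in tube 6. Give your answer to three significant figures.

Step 1: 10 mL brought to 100 mL → factor 100/10 = 10
Step 2: 500 μL + 2000 μL = 2500 μL total → factor 2500/500 = 5
Step 3: 60 μL + 420 μL = 480 μL total → factor 480/60 = 8
Step 4: 200 μL + 19.8 mL = 20000 μL total → factor 20000/200 = 100
Step 5: 200 μL brought to 500 μL → factor 500/200 = 2.5
Step 6: 10-fold → factor 10
Overall dilution factor = 10 × 5 × 8 × 100 × 2.5 × 10 = 1 × 10^6
Final = 1.00 × 10^6 CFU/mL / 1 × 10^6 = 1.00 CFU/mL

1.00 CFU/mL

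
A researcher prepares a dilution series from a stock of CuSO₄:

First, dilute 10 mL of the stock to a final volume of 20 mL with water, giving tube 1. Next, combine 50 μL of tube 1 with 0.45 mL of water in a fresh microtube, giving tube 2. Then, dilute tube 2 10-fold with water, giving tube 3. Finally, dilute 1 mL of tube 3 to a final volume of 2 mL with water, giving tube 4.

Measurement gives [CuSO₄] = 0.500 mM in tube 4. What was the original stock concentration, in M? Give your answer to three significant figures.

0.200 M

Step 1: 10 mL brought to 20 mL → factor 20/10 = 2
Step 2: 50 μL + 0.45 mL = 500 μL total → factor 500/50 = 10
Step 3: 10-fold → factor 10
Step 4: 1 mL brought to 2 mL → factor 2/1 = 2
Overall dilution factor = 2 × 10 × 10 × 2 = 400
Stock = 0.500 mM × 400 = 200.0 mM = 0.200 M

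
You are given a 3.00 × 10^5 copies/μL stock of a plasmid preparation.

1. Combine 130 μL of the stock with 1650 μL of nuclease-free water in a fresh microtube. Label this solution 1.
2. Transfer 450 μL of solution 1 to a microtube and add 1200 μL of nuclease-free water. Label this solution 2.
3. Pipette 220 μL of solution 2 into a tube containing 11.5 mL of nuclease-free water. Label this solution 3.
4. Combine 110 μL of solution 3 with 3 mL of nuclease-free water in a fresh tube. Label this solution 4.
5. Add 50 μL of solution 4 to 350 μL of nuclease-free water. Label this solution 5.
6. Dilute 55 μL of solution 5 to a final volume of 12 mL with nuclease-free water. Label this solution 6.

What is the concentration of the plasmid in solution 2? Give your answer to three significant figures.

5.98 × 10^3 copies/μL

Step 1: 130 μL + 1650 μL = 1780 μL total → factor 1780/130 = 13.692
Step 2: 450 μL + 1200 μL = 1650 μL total → factor 1650/450 = 3.6667
Dilution factor through solution 2 = 13.692 × 3.6667 = 50.205
[solution 2] = 3.00 × 10^5 copies/μL / 50.205 = 5.98 × 10^3 copies/μL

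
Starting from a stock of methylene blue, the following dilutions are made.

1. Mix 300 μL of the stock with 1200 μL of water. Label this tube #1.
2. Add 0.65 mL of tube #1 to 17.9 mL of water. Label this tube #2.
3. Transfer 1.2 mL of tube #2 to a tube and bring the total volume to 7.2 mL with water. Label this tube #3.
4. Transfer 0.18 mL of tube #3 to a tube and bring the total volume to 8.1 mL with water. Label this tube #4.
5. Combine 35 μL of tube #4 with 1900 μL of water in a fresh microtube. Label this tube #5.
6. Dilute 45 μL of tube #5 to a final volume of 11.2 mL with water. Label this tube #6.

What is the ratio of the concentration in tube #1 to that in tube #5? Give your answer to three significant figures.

4.26 × 10^5

Step 1: 300 μL + 1200 μL = 1500 μL total → factor 1500/300 = 5
Step 2: 0.65 mL + 17.9 mL = 18.55 mL total → factor 18.55/0.65 = 28.538
Step 3: 1.2 mL brought to 7.2 mL → factor 7.2/1.2 = 6
Step 4: 0.18 mL brought to 8.1 mL → factor 8.1/0.18 = 45
Step 5: 35 μL + 1900 μL = 1935 μL total → factor 1935/35 = 55.286
Dilution factor to tube #1 = 5; to tube #5 = 2.13 × 10^6
[tube #1]/[tube #5] = (factor to tube #5)/(factor to tube #1) = 2.13 × 10^6/5 = 4.26 × 10^5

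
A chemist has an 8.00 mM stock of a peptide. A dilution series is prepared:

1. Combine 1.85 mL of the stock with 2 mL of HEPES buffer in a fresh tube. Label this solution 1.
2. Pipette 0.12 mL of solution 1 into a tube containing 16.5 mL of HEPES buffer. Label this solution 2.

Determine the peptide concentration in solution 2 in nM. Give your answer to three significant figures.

2.78 × 10^4 nM

Step 1: 1.85 mL + 2 mL = 3.85 mL total → factor 3.85/1.85 = 2.0811
Step 2: 0.12 mL + 16.5 mL = 16.62 mL total → factor 16.62/0.12 = 138.5
Overall dilution factor = 2.0811 × 138.5 = 288.23
Final = 8.00 mM / 288.23 = 0.02776 mM = 2.78 × 10^4 nM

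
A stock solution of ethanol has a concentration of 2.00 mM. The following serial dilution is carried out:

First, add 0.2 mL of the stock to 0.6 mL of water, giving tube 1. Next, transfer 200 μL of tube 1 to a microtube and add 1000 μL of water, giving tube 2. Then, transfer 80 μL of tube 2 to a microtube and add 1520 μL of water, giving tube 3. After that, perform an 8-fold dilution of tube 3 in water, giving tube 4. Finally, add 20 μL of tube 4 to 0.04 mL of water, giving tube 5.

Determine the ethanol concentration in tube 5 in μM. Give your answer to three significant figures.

Step 1: 0.2 mL + 0.6 mL = 0.8 mL total → factor 0.8/0.2 = 4
Step 2: 200 μL + 1000 μL = 1200 μL total → factor 1200/200 = 6
Step 3: 80 μL + 1520 μL = 1600 μL total → factor 1600/80 = 20
Step 4: 8-fold → factor 8
Step 5: 20 μL + 0.04 mL = 60 μL total → factor 60/20 = 3
Overall dilution factor = 4 × 6 × 20 × 8 × 3 = 11520
Final = 2.00 mM / 11520 = 0.0001736 mM = 0.174 μM

0.174 μM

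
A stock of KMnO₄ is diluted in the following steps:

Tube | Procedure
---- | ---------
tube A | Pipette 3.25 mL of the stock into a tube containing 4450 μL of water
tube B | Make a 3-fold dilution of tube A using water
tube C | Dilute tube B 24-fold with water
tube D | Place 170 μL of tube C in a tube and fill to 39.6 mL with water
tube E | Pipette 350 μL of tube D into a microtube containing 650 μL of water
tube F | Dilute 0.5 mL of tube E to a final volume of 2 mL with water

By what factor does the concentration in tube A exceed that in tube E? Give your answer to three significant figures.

4.79 × 10^4

Step 1: 3.25 mL + 4450 μL = 7.7 mL total → factor 7.7/3.25 = 2.3692
Step 2: 3-fold → factor 3
Step 3: 24-fold → factor 24
Step 4: 170 μL brought to 39.6 mL → factor 39600/170 = 232.94
Step 5: 350 μL + 650 μL = 1000 μL total → factor 1000/350 = 2.8571
Dilution factor to tube A = 2.3692; to tube E = 1.1353 × 10^5
[tube A]/[tube E] = (factor to tube E)/(factor to tube A) = 1.1353 × 10^5/2.3692 = 4.79 × 10^4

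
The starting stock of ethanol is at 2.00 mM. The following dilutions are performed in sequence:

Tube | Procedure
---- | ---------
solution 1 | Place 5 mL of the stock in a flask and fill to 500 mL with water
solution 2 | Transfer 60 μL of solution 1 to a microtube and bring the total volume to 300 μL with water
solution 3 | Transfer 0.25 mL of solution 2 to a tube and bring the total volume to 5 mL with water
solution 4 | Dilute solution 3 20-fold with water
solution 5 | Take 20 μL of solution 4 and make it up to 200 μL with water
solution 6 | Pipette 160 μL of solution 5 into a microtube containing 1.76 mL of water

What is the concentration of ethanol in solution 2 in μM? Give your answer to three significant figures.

4.00 μM

Step 1: 5 mL brought to 500 mL → factor 500/5 = 100
Step 2: 60 μL brought to 300 μL → factor 300/60 = 5
Dilution factor through solution 2 = 100 × 5 = 500
[solution 2] = 2.00 mM / 500 = 0.004000 mM = 4.00 μM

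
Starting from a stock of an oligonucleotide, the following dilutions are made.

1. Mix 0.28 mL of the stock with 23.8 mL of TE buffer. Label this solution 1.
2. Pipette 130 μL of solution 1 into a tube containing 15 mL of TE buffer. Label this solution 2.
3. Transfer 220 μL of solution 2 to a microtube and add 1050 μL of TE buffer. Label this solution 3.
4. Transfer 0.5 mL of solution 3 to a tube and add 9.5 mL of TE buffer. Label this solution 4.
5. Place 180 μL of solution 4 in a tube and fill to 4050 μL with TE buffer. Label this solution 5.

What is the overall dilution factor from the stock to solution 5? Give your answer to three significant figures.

Step 1: 0.28 mL + 23.8 mL = 24.08 mL total → factor 24.08/0.28 = 86
Step 2: 130 μL + 15 mL = 15130 μL total → factor 15130/130 = 116.38
Step 3: 220 μL + 1050 μL = 1270 μL total → factor 1270/220 = 5.7727
Step 4: 0.5 mL + 9.5 mL = 10 mL total → factor 10/0.5 = 20
Step 5: 180 μL brought to 4050 μL → factor 4050/180 = 22.5
Overall dilution factor = 86 × 116.38 × 5.7727 × 20 × 22.5 = 2.6001 × 10^7

2.60 × 10^7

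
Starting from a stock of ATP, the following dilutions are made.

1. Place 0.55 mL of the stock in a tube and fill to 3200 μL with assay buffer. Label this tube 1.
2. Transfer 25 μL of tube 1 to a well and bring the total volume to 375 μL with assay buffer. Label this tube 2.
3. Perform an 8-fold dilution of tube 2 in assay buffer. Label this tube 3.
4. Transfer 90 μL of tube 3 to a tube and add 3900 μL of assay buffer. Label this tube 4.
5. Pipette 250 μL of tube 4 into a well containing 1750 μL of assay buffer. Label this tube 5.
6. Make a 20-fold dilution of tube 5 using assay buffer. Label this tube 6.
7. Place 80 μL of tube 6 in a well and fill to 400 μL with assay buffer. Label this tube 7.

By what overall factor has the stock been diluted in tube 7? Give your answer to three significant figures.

Step 1: 0.55 mL brought to 3200 μL → factor 3.2/0.55 = 5.8182
Step 2: 25 μL brought to 375 μL → factor 375/25 = 15
Step 3: 8-fold → factor 8
Step 4: 90 μL + 3900 μL = 3990 μL total → factor 3990/90 = 44.333
Step 5: 250 μL + 1750 μL = 2000 μL total → factor 2000/250 = 8
Step 6: 20-fold → factor 20
Step 7: 80 μL brought to 400 μL → factor 400/80 = 5
Overall dilution factor = 5.8182 × 15 × 8 × 44.333 × 8 × 20 × 5 = 2.4762 × 10^7

2.48 × 10^7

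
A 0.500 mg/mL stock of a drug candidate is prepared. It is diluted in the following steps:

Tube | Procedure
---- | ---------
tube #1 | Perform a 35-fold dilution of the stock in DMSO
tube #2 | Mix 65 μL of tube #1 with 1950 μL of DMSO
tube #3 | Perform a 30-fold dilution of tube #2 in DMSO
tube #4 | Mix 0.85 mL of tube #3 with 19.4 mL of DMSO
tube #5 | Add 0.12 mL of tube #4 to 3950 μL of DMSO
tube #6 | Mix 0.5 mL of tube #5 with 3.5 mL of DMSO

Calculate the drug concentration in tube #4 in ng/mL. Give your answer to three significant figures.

Step 1: 35-fold → factor 35
Step 2: 65 μL + 1950 μL = 2015 μL total → factor 2015/65 = 31
Step 3: 30-fold → factor 30
Step 4: 0.85 mL + 19.4 mL = 20.25 mL total → factor 20.25/0.85 = 23.824
Dilution factor through tube #4 = 35 × 31 × 30 × 23.824 = 7.7546 × 10^5
[tube #4] = 0.500 mg/mL / 7.7546 × 10^5 = 6.448 × 10^-7 mg/mL = 0.645 ng/mL

0.645 ng/mL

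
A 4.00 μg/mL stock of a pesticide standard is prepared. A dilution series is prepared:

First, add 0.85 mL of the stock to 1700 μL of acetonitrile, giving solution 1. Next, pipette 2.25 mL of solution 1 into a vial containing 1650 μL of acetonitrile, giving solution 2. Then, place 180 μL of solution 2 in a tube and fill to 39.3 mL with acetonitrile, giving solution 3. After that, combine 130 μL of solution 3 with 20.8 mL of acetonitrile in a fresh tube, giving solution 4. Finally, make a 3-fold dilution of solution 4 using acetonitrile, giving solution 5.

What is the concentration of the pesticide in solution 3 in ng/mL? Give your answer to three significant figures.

3.52 ng/mL

Step 1: 0.85 mL + 1700 μL = 2.55 mL total → factor 2.55/0.85 = 3
Step 2: 2.25 mL + 1650 μL = 3.9 mL total → factor 3.9/2.25 = 1.7333
Step 3: 180 μL brought to 39.3 mL → factor 39300/180 = 218.33
Dilution factor through solution 3 = 3 × 1.7333 × 218.33 = 1135.3
[solution 3] = 4.00 μg/mL / 1135.3 = 0.003523 μg/mL = 3.52 ng/mL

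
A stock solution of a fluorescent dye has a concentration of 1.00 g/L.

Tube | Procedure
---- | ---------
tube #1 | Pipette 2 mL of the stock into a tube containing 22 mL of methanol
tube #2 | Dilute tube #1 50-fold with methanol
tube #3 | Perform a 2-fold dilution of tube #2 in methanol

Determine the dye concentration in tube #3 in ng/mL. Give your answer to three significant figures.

Step 1: 2 mL + 22 mL = 24 mL total → factor 24/2 = 12
Step 2: 50-fold → factor 50
Step 3: 2-fold → factor 2
Overall dilution factor = 12 × 50 × 2 = 1200
Final = 1.00 g/L / 1200 = 0.0008333 g/L = 833 ng/mL

833 ng/mL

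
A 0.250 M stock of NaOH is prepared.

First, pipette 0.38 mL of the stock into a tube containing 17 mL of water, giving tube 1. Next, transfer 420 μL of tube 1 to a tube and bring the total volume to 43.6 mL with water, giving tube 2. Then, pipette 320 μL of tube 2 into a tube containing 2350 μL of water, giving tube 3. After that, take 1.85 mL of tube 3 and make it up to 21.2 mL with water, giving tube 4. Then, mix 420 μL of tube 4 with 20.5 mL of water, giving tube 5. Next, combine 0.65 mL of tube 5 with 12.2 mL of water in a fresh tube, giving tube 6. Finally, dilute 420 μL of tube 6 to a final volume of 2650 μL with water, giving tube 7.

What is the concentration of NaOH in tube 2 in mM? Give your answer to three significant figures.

0.0527 mM

Step 1: 0.38 mL + 17 mL = 17.38 mL total → factor 17.38/0.38 = 45.737
Step 2: 420 μL brought to 43.6 mL → factor 43600/420 = 103.81
Dilution factor through tube 2 = 45.737 × 103.81 = 4747.9
[tube 2] = 0.250 M / 4747.9 = 5.265 × 10^-5 M = 0.0527 mM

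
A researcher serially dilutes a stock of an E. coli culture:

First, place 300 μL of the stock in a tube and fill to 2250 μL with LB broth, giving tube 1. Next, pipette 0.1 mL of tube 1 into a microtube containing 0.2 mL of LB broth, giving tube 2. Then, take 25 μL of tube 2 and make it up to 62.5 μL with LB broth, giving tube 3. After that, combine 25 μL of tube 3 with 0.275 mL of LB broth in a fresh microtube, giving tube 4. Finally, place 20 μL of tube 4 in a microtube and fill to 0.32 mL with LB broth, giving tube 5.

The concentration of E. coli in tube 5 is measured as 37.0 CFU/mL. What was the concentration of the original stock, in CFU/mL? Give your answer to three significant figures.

4.00 × 10^5 CFU/mL

Step 1: 300 μL brought to 2250 μL → factor 2250/300 = 7.5
Step 2: 0.1 mL + 0.2 mL = 0.3 mL total → factor 0.3/0.1 = 3
Step 3: 25 μL brought to 62.5 μL → factor 62.5/25 = 2.5
Step 4: 25 μL + 0.275 mL = 300 μL total → factor 300/25 = 12
Step 5: 20 μL brought to 0.32 mL → factor 320/20 = 16
Overall dilution factor = 7.5 × 3 × 2.5 × 12 × 16 = 10800
Stock = 37.0 CFU/mL × 10800 = 4.00 × 10^5 CFU/mL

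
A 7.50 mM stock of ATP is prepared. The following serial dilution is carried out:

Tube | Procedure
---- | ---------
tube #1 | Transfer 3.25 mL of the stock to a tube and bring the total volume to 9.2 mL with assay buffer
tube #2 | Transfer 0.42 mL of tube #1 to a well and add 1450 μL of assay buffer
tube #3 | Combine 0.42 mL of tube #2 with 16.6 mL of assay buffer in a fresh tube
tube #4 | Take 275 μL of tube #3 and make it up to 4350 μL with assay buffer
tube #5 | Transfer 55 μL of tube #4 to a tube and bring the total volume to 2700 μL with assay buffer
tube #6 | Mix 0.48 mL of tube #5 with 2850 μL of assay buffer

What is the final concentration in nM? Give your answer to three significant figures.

Step 1: 3.25 mL brought to 9.2 mL → factor 9.2/3.25 = 2.8308
Step 2: 0.42 mL + 1450 μL = 1.87 mL total → factor 1.87/0.42 = 4.4524
Step 3: 0.42 mL + 16.6 mL = 17.02 mL total → factor 17.02/0.42 = 40.524
Step 4: 275 μL brought to 4350 μL → factor 4350/275 = 15.818
Step 5: 55 μL brought to 2700 μL → factor 2700/55 = 49.091
Step 6: 0.48 mL + 2850 μL = 3.33 mL total → factor 3.33/0.48 = 6.9375
Overall dilution factor = 2.8308 × 4.4524 × 40.524 × 15.818 × 49.091 × 6.9375 = 2.7515 × 10^6
Final = 7.50 mM / 2.7515 × 10^6 = 2.726 × 10^-6 mM = 2.73 nM

2.73 nM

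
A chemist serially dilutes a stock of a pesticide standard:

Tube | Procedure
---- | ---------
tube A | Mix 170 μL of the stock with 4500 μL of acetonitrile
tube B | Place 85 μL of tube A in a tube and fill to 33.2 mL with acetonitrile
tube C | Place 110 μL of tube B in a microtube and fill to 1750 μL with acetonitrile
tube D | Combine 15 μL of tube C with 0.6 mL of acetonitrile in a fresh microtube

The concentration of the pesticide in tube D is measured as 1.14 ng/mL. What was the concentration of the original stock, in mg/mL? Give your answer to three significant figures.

7.98 mg/mL

Step 1: 170 μL + 4500 μL = 4670 μL total → factor 4670/170 = 27.471
Step 2: 85 μL brought to 33.2 mL → factor 33200/85 = 390.59
Step 3: 110 μL brought to 1750 μL → factor 1750/110 = 15.909
Step 4: 15 μL + 0.6 mL = 615 μL total → factor 615/15 = 41
Overall dilution factor = 27.471 × 390.59 × 15.909 × 41 = 6.9987 × 10^6
Stock = 1.14 ng/mL × 6.9987 × 10^6 = 7.978 × 10^6 ng/mL = 7.98 mg/mL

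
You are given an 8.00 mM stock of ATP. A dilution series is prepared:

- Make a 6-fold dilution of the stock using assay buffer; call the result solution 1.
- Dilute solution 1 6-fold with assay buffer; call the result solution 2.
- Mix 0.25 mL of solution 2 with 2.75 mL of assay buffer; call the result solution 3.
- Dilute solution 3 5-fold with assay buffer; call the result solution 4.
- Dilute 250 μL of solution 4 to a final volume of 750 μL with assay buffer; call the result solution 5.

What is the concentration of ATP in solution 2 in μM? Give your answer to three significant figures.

Step 1: 6-fold → factor 6
Step 2: 6-fold → factor 6
Dilution factor through solution 2 = 6 × 6 = 36
[solution 2] = 8.00 mM / 36 = 0.2222 mM = 222 μM

222 μM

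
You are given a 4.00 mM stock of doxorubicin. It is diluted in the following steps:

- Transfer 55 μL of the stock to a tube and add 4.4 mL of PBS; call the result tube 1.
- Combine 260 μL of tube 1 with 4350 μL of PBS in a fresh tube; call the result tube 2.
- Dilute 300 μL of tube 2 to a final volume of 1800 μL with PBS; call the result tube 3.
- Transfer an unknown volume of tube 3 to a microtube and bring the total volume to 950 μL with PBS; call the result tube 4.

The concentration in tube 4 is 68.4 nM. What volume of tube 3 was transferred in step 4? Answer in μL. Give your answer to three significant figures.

140 μL

Step 1: 55 μL + 4.4 mL = 4455 μL total → factor 4455/55 = 81
Step 2: 260 μL + 4350 μL = 4610 μL total → factor 4610/260 = 17.731
Step 3: 300 μL brought to 1800 μL → factor 1800/300 = 6
Step 4: v brought to 950 μL → factor = 950 μL/v
Product of known-step factors = 8617.2
Overall factor = 4.00 mM / (68.4 nM) = 58480
Step-4 factor = 58480 / 8617.2 = 6.7864
v = 950 μL / 6.7864 = 140 μL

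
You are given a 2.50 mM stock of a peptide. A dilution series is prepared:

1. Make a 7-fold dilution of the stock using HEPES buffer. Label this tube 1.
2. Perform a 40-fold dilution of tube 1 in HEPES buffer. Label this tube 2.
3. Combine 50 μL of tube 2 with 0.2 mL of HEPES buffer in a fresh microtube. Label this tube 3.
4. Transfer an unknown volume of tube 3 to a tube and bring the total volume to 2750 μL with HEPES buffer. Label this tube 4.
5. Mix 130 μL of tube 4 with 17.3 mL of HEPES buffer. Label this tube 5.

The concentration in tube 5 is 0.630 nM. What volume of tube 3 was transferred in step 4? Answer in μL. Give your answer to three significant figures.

Step 1: 7-fold → factor 7
Step 2: 40-fold → factor 40
Step 3: 50 μL + 0.2 mL = 250 μL total → factor 250/50 = 5
Step 4: v brought to 2750 μL → factor = 2750 μL/v
Step 5: 130 μL + 17.3 mL = 17430 μL total → factor 17430/130 = 134.08
Product of known-step factors = 1.8771 × 10^5
Overall factor = 2.50 mM / (0.630 nM) = 3.9683 × 10^6
Step-4 factor = 3.9683 × 10^6 / 1.8771 × 10^5 = 21.141
v = 2750 μL / 21.141 = 130 μL

130 μL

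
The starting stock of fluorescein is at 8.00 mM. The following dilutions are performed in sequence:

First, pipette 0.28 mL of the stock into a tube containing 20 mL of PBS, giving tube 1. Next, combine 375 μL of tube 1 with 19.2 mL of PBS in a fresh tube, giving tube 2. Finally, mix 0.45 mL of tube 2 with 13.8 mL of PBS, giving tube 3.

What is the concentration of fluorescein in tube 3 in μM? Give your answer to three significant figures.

Step 1: 0.28 mL + 20 mL = 20.28 mL total → factor 20.28/0.28 = 72.429
Step 2: 375 μL + 19.2 mL = 19575 μL total → factor 19575/375 = 52.2
Step 3: 0.45 mL + 13.8 mL = 14.25 mL total → factor 14.25/0.45 = 31.667
Overall dilution factor = 72.429 × 52.2 × 31.667 = 1.1972 × 10^5
Final = 8.00 mM / 1.1972 × 10^5 = 6.682 × 10^-5 mM = 0.0668 μM

0.0668 μM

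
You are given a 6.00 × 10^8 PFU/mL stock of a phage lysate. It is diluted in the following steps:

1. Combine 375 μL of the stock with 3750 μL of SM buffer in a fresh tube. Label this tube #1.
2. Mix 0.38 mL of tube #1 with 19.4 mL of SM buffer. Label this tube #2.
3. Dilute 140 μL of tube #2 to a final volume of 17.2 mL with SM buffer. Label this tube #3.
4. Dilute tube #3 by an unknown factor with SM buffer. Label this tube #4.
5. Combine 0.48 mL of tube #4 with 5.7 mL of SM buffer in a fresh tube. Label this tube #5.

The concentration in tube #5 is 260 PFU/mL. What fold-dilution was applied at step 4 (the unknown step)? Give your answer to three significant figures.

2.55-fold

Step 1: 375 μL + 3750 μL = 4125 μL total → factor 4125/375 = 11
Step 2: 0.38 mL + 19.4 mL = 19.78 mL total → factor 19.78/0.38 = 52.053
Step 3: 140 μL brought to 17.2 mL → factor 17200/140 = 122.86
Step 4: unknown factor x
Step 5: 0.48 mL + 5.7 mL = 6.18 mL total → factor 6.18/0.48 = 12.875
Product of known-step factors = 9.057 × 10^5
Overall factor = 6.00 × 10^8 PFU/mL / (260 PFU/mL) = 2.3077 × 10^6
x = 2.3077 × 10^6 / 9.057 × 10^5 = 2.55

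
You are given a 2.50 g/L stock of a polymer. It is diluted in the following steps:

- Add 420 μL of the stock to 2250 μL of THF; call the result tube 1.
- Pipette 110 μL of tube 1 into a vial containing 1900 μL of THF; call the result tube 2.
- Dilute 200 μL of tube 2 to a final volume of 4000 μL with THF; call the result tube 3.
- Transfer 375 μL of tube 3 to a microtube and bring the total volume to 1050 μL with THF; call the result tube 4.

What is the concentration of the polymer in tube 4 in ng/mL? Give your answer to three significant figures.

Step 1: 420 μL + 2250 μL = 2670 μL total → factor 2670/420 = 6.3571
Step 2: 110 μL + 1900 μL = 2010 μL total → factor 2010/110 = 18.273
Step 3: 200 μL brought to 4000 μL → factor 4000/200 = 20
Step 4: 375 μL brought to 1050 μL → factor 1050/375 = 2.8
Overall dilution factor = 6.3571 × 18.273 × 20 × 2.8 = 6505.1
Final = 2.50 g/L / 6505.1 = 0.0003843 g/L = 384 ng/mL

384 ng/mL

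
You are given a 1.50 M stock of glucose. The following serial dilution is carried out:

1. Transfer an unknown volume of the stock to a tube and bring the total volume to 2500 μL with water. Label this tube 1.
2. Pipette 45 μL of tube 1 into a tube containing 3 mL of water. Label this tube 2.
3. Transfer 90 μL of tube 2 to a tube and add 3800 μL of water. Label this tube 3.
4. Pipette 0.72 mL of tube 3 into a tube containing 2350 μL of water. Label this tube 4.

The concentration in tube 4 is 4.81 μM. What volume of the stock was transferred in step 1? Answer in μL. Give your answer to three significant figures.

100 μL

Step 1: v brought to 2500 μL → factor = 2500 μL/v
Step 2: 45 μL + 3 mL = 3045 μL total → factor 3045/45 = 67.667
Step 3: 90 μL + 3800 μL = 3890 μL total → factor 3890/90 = 43.222
Step 4: 0.72 mL + 2350 μL = 3.07 mL total → factor 3.07/0.72 = 4.2639
Product of known-step factors = 12471
Overall factor = 1.50 M / (4.81 μM) = 3.1185 × 10^5
Step-1 factor = 3.1185 × 10^5 / 12471 = 25.007
v = 2500 μL / 25.007 = 100 μL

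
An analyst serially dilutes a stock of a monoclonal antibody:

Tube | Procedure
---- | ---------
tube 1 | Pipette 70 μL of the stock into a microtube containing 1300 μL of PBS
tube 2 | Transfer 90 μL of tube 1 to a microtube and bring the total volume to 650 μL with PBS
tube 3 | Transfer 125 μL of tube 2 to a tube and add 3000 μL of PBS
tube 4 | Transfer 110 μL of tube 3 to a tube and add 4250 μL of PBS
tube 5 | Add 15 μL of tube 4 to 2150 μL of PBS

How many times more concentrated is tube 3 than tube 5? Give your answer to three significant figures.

Step 1: 70 μL + 1300 μL = 1370 μL total → factor 1370/70 = 19.571
Step 2: 90 μL brought to 650 μL → factor 650/90 = 7.2222
Step 3: 125 μL + 3000 μL = 3125 μL total → factor 3125/125 = 25
Step 4: 110 μL + 4250 μL = 4360 μL total → factor 4360/110 = 39.636
Step 5: 15 μL + 2150 μL = 2165 μL total → factor 2165/15 = 144.33
Dilution factor to tube 3 = 3533.7; to tube 5 = 2.0216 × 10^7
[tube 3]/[tube 5] = (factor to tube 5)/(factor to tube 3) = 2.0216 × 10^7/3533.7 = 5.72 × 10^3

5.72 × 10^3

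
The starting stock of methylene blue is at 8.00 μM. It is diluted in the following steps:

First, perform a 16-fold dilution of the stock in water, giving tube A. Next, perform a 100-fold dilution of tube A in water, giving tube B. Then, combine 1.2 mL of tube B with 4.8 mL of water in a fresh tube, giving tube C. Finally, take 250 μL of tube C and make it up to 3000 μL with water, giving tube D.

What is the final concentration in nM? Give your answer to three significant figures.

0.0833 nM

Step 1: 16-fold → factor 16
Step 2: 100-fold → factor 100
Step 3: 1.2 mL + 4.8 mL = 6 mL total → factor 6/1.2 = 5
Step 4: 250 μL brought to 3000 μL → factor 3000/250 = 12
Overall dilution factor = 16 × 100 × 5 × 12 = 96000
Final = 8.00 μM / 96000 = 8.333 × 10^-5 μM = 0.0833 nM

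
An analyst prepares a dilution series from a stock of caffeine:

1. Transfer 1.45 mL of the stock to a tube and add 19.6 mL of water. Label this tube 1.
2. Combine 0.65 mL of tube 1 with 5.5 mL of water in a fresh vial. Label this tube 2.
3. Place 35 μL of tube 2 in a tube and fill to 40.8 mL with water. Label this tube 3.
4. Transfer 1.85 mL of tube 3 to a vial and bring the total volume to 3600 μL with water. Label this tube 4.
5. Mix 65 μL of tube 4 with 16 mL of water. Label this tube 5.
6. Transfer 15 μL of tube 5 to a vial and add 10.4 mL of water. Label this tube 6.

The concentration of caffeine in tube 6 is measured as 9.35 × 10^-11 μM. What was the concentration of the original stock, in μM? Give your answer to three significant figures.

5.00 μM

Step 1: 1.45 mL + 19.6 mL = 21.05 mL total → factor 21.05/1.45 = 14.517
Step 2: 0.65 mL + 5.5 mL = 6.15 mL total → factor 6.15/0.65 = 9.4615
Step 3: 35 μL brought to 40.8 mL → factor 40800/35 = 1165.7
Step 4: 1.85 mL brought to 3600 μL → factor 3.6/1.85 = 1.9459
Step 5: 65 μL + 16 mL = 16065 μL total → factor 16065/65 = 247.15
Step 6: 15 μL + 10.4 mL = 10415 μL total → factor 10415/15 = 694.33
Overall dilution factor = 14.517 × 9.4615 × 1165.7 × 1.9459 × 247.15 × 694.33 = 5.3469 × 10^10
Stock = 9.35 × 10^-11 μM × 5.3469 × 10^10 = 5.00 μM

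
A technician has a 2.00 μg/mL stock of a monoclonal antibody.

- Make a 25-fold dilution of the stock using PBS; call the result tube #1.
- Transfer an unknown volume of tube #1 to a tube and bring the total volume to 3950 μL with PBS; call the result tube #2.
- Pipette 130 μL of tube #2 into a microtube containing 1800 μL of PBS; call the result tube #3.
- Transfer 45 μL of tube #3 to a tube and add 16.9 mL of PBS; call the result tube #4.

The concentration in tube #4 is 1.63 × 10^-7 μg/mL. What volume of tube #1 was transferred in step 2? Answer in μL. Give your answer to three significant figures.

45.0 μL

Step 1: 25-fold → factor 25
Step 2: v brought to 3950 μL → factor = 3950 μL/v
Step 3: 130 μL + 1800 μL = 1930 μL total → factor 1930/130 = 14.846
Step 4: 45 μL + 16.9 mL = 16945 μL total → factor 16945/45 = 376.56
Product of known-step factors = 1.3976 × 10^5
Overall factor = 2.00 μg/mL / (1.63 × 10^-7 μg/mL) = 1.227 × 10^7
Step-2 factor = 1.227 × 10^7 / 1.3976 × 10^5 = 87.793
v = 3950 μL / 87.793 = 45.0 μL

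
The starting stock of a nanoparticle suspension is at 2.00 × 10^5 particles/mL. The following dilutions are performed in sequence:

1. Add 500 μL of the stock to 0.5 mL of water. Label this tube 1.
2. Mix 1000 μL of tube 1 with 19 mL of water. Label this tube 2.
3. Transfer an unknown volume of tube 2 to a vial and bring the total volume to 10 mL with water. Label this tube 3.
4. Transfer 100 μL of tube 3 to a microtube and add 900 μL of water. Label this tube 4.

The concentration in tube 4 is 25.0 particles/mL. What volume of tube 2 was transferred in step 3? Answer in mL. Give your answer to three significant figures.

Step 1: 500 μL + 0.5 mL = 1000 μL total → factor 1000/500 = 2
Step 2: 1000 μL + 19 mL = 20000 μL total → factor 20000/1000 = 20
Step 3: v brought to 10 mL → factor = 10 mL/v
Step 4: 100 μL + 900 μL = 1000 μL total → factor 1000/100 = 10
Product of known-step factors = 400
Overall factor = 2.00 × 10^5 particles/mL / (25.0 particles/mL) = 8000
Step-3 factor = 8000 / 400 = 20
v = 10 mL / 20 = 0.500 mL

0.500 mL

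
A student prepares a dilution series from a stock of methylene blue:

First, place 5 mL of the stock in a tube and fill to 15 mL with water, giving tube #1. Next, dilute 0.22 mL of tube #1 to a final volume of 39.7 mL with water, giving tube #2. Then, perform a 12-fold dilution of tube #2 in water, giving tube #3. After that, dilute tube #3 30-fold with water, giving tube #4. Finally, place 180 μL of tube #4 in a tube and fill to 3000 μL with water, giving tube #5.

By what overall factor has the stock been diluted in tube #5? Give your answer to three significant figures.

Step 1: 5 mL brought to 15 mL → factor 15/5 = 3
Step 2: 0.22 mL brought to 39.7 mL → factor 39.7/0.22 = 180.45
Step 3: 12-fold → factor 12
Step 4: 30-fold → factor 30
Step 5: 180 μL brought to 3000 μL → factor 3000/180 = 16.667
Overall dilution factor = 3 × 180.45 × 12 × 30 × 16.667 = 3.2482 × 10^6

3.25 × 10^6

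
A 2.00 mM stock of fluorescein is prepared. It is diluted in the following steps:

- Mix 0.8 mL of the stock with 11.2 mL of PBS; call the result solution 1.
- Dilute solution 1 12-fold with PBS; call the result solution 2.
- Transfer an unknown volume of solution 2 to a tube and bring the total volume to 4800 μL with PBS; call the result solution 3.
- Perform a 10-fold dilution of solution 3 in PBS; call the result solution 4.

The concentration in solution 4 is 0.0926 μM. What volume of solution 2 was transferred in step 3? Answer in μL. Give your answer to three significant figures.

400 μL

Step 1: 0.8 mL + 11.2 mL = 12 mL total → factor 12/0.8 = 15
Step 2: 12-fold → factor 12
Step 3: v brought to 4800 μL → factor = 4800 μL/v
Step 4: 10-fold → factor 10
Product of known-step factors = 1800
Overall factor = 2.00 mM / (0.0926 μM) = 21598
Step-3 factor = 21598 / 1800 = 11.999
v = 4800 μL / 11.999 = 400 μL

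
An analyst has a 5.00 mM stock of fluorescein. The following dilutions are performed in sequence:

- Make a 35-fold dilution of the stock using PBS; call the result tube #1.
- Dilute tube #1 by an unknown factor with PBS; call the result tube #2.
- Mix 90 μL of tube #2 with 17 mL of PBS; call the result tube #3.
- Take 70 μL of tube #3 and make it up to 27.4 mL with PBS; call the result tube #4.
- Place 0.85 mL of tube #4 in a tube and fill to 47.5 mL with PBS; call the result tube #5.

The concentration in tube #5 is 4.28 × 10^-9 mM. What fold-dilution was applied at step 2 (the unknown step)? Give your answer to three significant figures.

8.04-fold

Step 1: 35-fold → factor 35
Step 2: unknown factor x
Step 3: 90 μL + 17 mL = 17090 μL total → factor 17090/90 = 189.89
Step 4: 70 μL brought to 27.4 mL → factor 27400/70 = 391.43
Step 5: 0.85 mL brought to 47.5 mL → factor 47.5/0.85 = 55.882
Product of known-step factors = 1.4538 × 10^8
Overall factor = 5.00 mM / (4.28 × 10^-9 mM) = 1.1682 × 10^9
x = 1.1682 × 10^9 / 1.4538 × 10^8 = 8.04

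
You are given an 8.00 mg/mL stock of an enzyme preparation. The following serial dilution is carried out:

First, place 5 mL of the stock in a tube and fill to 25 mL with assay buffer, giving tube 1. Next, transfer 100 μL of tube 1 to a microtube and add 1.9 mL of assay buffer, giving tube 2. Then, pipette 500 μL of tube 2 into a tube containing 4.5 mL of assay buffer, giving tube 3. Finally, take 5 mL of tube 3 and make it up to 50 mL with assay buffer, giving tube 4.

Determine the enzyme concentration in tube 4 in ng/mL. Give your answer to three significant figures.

Step 1: 5 mL brought to 25 mL → factor 25/5 = 5
Step 2: 100 μL + 1.9 mL = 2000 μL total → factor 2000/100 = 20
Step 3: 500 μL + 4.5 mL = 5000 μL total → factor 5000/500 = 10
Step 4: 5 mL brought to 50 mL → factor 50/5 = 10
Overall dilution factor = 5 × 20 × 10 × 10 = 10000
Final = 8.00 mg/mL / 10000 = 0.0008000 mg/mL = 800 ng/mL

800 ng/mL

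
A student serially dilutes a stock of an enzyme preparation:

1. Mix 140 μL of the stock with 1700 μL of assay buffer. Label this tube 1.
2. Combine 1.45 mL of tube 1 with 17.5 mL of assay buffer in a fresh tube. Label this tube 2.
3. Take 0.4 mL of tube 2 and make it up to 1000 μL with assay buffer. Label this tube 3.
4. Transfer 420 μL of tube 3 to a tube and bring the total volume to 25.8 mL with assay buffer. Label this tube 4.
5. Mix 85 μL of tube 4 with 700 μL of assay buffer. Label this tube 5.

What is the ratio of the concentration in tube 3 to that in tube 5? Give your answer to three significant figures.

Step 1: 140 μL + 1700 μL = 1840 μL total → factor 1840/140 = 13.143
Step 2: 1.45 mL + 17.5 mL = 18.95 mL total → factor 18.95/1.45 = 13.069
Step 3: 0.4 mL brought to 1000 μL → factor 1/0.4 = 2.5
Step 4: 420 μL brought to 25.8 mL → factor 25800/420 = 61.429
Step 5: 85 μL + 700 μL = 785 μL total → factor 785/85 = 9.2353
Dilution factor to tube 3 = 429.41; to tube 5 = 2.4361 × 10^5
[tube 3]/[tube 5] = (factor to tube 5)/(factor to tube 3) = 2.4361 × 10^5/429.41 = 567

567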